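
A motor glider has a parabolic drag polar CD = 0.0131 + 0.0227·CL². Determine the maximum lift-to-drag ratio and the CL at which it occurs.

(L/D)max = 29, at CL = 0.76

For CD = CD0 + K·CL², (L/D)max occurs at CL* = √(CD0/K) and equals 1/(2√(K·CD0)).
(L/D)max = 1/(2√(0.0227 × 0.0131)) = 1/(2 × 0.01724) = 29
CL* = √(0.0131/0.0227) = 0.76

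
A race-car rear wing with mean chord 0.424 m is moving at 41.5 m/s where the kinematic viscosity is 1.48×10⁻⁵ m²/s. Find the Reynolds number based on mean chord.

Re = 1.19×10^6

Re = v·c/ν = 41.5 × 0.424 / (1.48×10⁻⁵) = 1.19×10^6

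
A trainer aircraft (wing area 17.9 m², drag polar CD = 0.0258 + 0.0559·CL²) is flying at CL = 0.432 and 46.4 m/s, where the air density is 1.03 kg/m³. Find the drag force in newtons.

CD = 0.0258 + 0.0559 × 0.432² = 0.03623
D = ½ρv²S·CD = ½ × 1.03 × 46.4² × 17.9 × 0.03623 = 719 N

D = 719 N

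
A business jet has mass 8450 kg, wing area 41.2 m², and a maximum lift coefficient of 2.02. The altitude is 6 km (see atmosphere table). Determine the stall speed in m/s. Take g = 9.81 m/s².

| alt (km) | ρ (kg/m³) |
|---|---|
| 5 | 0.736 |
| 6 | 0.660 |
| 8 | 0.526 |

V_stall = 54.9 m/s

At 6 km, from the table: ρ = 0.660 kg/m³.
Stall occurs when L = W at CL,max. W = mg = 8450 × 9.81 = 82890 N.
From L = ½ρV²S·CL,max = W: V_stall = √(2W/(ρSCL,max)) = √(2·82890/(0.66·41.2·2.02))
V_stall = √3018 = 54.9 m/s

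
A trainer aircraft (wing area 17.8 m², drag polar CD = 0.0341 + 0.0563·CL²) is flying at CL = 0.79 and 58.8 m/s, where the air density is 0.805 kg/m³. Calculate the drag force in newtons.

CD = 0.0341 + 0.0563 × 0.79² = 0.06924
D = ½ρv²S·CD = ½ × 0.805 × 58.8² × 17.8 × 0.06924 = 1720 N

D = 1720 N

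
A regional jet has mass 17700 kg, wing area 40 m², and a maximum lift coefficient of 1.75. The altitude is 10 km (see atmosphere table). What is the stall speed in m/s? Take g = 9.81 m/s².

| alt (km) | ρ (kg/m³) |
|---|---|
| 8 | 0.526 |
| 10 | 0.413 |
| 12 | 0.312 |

At 10 km, from the table: ρ = 0.413 kg/m³.
At stall, lift equals weight: L = W = m·g = 17700 × 9.81 = 1.736×10^5 N.
V_stall = √(2W/(ρ·S·CL,max)) = √(2 × 1.736×10^5 / (0.413 × 40 × 1.75))
V_stall = √12010 = 110 m/s

V_stall = 110 m/s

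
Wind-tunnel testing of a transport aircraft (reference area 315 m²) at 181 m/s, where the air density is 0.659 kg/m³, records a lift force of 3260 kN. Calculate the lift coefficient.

CL = 0.959

From L = ½ρv²S·CL, rearranging gives CL = 2L/(ρv²S).
CL = 2 × 3.26×10^6 / (0.659 × 181² × 315) = 0.959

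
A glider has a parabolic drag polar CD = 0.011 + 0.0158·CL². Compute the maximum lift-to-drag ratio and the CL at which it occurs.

(L/D)max = 37.9, at CL = 0.834

For CD = CD0 + K·CL², (L/D)max occurs at CL* = √(CD0/K) and equals 1/(2√(K·CD0)).
(L/D)max = 1/(2√(0.0158 × 0.011)) = 1/(2 × 0.01318) = 37.9
CL* = √(0.011/0.0158) = 0.834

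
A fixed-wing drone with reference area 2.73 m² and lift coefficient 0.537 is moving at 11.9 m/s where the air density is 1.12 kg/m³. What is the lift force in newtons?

Dynamic pressure q = ½ρv² = ½ × 1.12 × 11.9² = 79.3 Pa.
L = q·S·CL = 79.3 × 2.73 × 0.537 = 116 N

L = 116 N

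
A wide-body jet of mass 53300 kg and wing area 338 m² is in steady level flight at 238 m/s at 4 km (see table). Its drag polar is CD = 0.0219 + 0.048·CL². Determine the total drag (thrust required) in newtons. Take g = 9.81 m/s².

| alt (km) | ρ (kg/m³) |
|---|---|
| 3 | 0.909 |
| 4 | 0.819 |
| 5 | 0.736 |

At 4 km, from the table: ρ = 0.819 kg/m³.
In steady level flight, lift balances weight: W = mg = 53300 × 9.81 = 5.2287×10^5 N.
q = ½ρv² = ½ × 0.819 × 238² = 23200 Pa.
Required CL = L/(qS) = 5.2287×10^5/(23200·338) = 0.06669.
CD = 0.0219 + 0.048 × 0.06669² = 0.02211.
D = q·S·CD = 23200 × 338 × 0.02211 = 1.734×10^5 N

D = 1.73×10^5 N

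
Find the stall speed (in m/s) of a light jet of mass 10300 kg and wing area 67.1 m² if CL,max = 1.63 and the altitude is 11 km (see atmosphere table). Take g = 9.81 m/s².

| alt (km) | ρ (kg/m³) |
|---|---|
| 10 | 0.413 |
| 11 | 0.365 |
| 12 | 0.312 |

At 11 km, from the table: ρ = 0.365 kg/m³.
Stall occurs when L = W at CL,max. W = mg = 10300 × 9.81 = 1.01×10^5 N.
From L = ½ρV²S·CL,max = W: V_stall = √(2W/(ρSCL,max)) = √(2·1.01×10^5/(0.365·67.1·1.63))
V_stall = √5062 = 71.1 m/s

V_stall = 71.1 m/s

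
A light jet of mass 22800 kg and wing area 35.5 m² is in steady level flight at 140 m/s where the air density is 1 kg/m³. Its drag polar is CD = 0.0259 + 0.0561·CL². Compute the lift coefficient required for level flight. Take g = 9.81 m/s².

Weight W = mg = 22800 × 9.81 = 2.2367×10^5 N; in level flight L = W.
q = ½ρv² = ½ × 1 × 140² = 9800 Pa.
CL = W/(q·S) = 2.2367×10^5 / (9800 × 35.5) = 0.6429.

CL = 0.643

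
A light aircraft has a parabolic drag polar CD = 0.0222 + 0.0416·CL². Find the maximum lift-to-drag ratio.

For CD = CD0 + K·CL², (L/D)max occurs at CL* = √(CD0/K) and equals 1/(2√(K·CD0)).
(L/D)max = 1/(2√(0.0416 × 0.0222)) = 1/(2 × 0.03039) = 16.5

(L/D)max = 16.5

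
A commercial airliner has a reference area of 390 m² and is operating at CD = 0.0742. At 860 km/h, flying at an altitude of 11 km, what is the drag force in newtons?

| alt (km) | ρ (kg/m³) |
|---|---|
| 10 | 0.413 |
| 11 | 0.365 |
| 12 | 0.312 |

D = 3.01×10^5 N

At 11 km, from the table: ρ = 0.365 kg/m³.
Convert speed: v = 860 km/h ÷ 3.6 = 238.9 m/s.
Dynamic pressure q = ½ρv² = ½ × 0.365 × 238.9² = 10410 Pa.
D = q·S·CD = 10410 × 390 × 0.0742 = 3.01×10^5 N ≈ 301 kN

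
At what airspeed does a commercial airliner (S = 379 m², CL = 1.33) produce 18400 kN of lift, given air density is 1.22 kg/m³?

L = ½ρv²S·CL ⇒ v = √(2L/(ρ·S·CL))
v = √(2 × 1.84×10^7 / (1.22 × 379 × 1.33)) = √59840 = 245 m/s

v = 245 m/s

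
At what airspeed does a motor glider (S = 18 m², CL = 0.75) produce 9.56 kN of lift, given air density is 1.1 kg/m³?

L = ½ρv²S·CL ⇒ v = √(2L/(ρ·S·CL))
v = √(2 × 9560 / (1.1 × 18 × 0.75)) = √1288 = 35.9 m/s

v = 35.9 m/s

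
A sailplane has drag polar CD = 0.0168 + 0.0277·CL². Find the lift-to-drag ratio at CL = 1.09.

L/D = 21.9

CD = 0.0168 + 0.0277 × 1.09² = 0.04971
L/D = CL/CD = 1.09 / 0.04971 = 21.9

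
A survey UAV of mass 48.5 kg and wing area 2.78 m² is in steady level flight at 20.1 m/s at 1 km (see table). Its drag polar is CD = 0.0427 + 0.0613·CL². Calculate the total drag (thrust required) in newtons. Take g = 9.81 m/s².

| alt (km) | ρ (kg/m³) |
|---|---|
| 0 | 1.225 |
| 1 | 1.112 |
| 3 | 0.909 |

At 1 km, from the table: ρ = 1.112 kg/m³.
Level flight ⇒ L = W = m·g = 48.5 × 9.81 = 475.79 N.
Dynamic pressure q = 0.5 × 1.112 × 20.1² = 224.6 Pa.
CL = 2W/(ρv²S) = 2×475.79/(1.112×20.1²×2.78) = 0.7619.
CD = 0.0427 + 0.0613 × 0.7619² = 0.07828.
D = q·S·CD = 224.6 × 2.78 × 0.07828 = 48.89 N

D = 48.9 N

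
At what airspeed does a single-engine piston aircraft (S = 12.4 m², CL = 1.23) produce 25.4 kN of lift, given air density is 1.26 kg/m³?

L = ½ρv²S·CL ⇒ v = √(2L/(ρ·S·CL))
v = √(2 × 25400 / (1.26 × 12.4 × 1.23)) = √2643 = 51.4 m/s

v = 51.4 m/s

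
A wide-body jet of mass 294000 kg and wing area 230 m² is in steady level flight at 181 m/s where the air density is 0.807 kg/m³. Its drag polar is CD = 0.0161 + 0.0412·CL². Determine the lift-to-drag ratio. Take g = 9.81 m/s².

In steady level flight, lift balances weight: W = mg = 294000 × 9.81 = 2.8841×10^6 N.
Dynamic pressure q = 0.5 × 0.807 × 181² = 13220 Pa.
CL = 2W/(ρv²S) = 2×2.8841×10^6/(0.807×181²×230) = 0.9486.
CD = 0.0161 + 0.0412 × 0.9486² = 0.05317.
L/D = CL/CD = 0.9486 / 0.05317 = 17.8

L/D = 17.8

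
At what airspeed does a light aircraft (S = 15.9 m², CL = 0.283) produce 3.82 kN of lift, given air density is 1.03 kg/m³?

v = 40.6 m/s

L = ½ρv²S·CL ⇒ v = √(2L/(ρ·S·CL))
v = √(2 × 3820 / (1.03 × 15.9 × 0.283)) = √1648 = 40.6 m/s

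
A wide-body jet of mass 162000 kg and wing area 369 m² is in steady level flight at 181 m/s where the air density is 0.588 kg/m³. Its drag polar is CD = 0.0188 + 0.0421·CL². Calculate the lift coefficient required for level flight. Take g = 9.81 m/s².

Weight W = mg = 162000 × 9.81 = 1.5892×10^6 N; in level flight L = W.
Dynamic pressure q = 0.5 × 0.588 × 181² = 9632 Pa.
Required CL = L/(qS) = 1.5892×10^6/(9632·369) = 0.4471.

CL = 0.447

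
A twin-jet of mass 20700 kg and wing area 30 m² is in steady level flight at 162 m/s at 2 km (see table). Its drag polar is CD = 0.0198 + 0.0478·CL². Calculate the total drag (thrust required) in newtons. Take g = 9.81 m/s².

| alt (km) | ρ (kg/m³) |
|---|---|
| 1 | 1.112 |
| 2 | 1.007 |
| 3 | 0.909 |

D = 12800 N

At 2 km, from the table: ρ = 1.007 kg/m³.
Weight W = mg = 20700 × 9.81 = 2.0307×10^5 N; in level flight L = W.
Dynamic pressure q = 0.5 × 1.007 × 162² = 13210 Pa.
CL = W/(q·S) = 2.0307×10^5 / (13210 × 30) = 0.5123.
CD = 0.0198 + 0.0478 × 0.5123² = 0.03234.
D = q·S·CD = 13210 × 30 × 0.03234 = 12820 N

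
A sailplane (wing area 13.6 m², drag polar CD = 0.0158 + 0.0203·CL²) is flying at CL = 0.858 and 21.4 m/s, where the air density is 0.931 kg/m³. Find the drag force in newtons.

D = 89.1 N

CD = 0.0158 + 0.0203 × 0.858² = 0.03074
D = ½ρv²S·CD = ½ × 0.931 × 21.4² × 13.6 × 0.03074 = 89.1 N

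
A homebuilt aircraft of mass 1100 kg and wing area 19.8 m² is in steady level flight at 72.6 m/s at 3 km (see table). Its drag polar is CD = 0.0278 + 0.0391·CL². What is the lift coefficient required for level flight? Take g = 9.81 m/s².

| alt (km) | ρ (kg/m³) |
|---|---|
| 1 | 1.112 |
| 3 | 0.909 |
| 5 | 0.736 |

At 3 km, from the table: ρ = 0.909 kg/m³.
Level flight ⇒ L = W = m·g = 1100 × 9.81 = 10791 N.
q = ½ρv² = ½ × 0.909 × 72.6² = 2396 Pa.
Required CL = L/(qS) = 10791/(2396·19.8) = 0.2275.

CL = 0.228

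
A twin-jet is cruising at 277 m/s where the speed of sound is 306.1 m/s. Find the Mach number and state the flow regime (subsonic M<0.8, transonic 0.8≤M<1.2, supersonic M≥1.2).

M = v/a = 277 / 306.1 = 0.905
M = 0.905 → transonic.

M = 0.905 (transonic)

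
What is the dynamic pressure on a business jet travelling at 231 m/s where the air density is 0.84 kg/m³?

q = 22400 Pa

q = ½ρv² = ½ × 0.84 × 231² = 22400 Pa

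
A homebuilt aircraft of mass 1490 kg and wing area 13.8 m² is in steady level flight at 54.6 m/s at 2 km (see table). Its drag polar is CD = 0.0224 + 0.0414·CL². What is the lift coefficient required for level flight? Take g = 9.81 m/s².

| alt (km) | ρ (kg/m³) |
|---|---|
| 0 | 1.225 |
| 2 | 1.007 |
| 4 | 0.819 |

CL = 0.706

At 2 km, from the table: ρ = 1.007 kg/m³.
Level flight ⇒ L = W = m·g = 1490 × 9.81 = 14617 N.
Dynamic pressure q = 0.5 × 1.007 × 54.6² = 1501 Pa.
CL = 2W/(ρv²S) = 2×14617/(1.007×54.6²×13.8) = 0.7057.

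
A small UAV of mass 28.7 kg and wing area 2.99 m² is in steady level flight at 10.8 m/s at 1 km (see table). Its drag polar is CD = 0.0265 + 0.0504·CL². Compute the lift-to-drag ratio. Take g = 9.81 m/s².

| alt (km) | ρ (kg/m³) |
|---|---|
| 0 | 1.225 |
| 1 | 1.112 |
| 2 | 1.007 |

L/D = 10.9

At 1 km, from the table: ρ = 1.112 kg/m³.
Level flight ⇒ L = W = m·g = 28.7 × 9.81 = 281.55 N.
Dynamic pressure q = 0.5 × 1.112 × 10.8² = 64.85 Pa.
CL = 2W/(ρv²S) = 2×281.55/(1.112×10.8²×2.99) = 1.452.
CD = 0.0265 + 0.0504 × 1.452² = 0.1328.
L/D = CL/CD = 1.452 / 0.1328 = 10.9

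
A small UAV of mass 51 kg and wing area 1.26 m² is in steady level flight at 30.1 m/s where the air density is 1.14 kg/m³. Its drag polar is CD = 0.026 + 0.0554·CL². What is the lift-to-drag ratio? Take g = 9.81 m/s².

L/D = 13.1

In steady level flight, lift balances weight: W = mg = 51 × 9.81 = 500.31 N.
q = ½ρv² = ½ × 1.14 × 30.1² = 516.4 Pa.
CL = W/(q·S) = 500.31 / (516.4 × 1.26) = 0.7689.
CD = 0.026 + 0.0554 × 0.7689² = 0.05875.
L/D = CL/CD = 0.7689 / 0.05875 = 13.1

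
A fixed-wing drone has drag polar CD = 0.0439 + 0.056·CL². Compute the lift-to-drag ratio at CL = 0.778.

CD = 0.0439 + 0.056 × 0.778² = 0.0778
L/D = CL/CD = 0.778 / 0.0778 = 10

L/D = 10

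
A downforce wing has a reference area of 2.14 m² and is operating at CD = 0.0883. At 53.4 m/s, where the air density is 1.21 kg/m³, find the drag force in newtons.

D = 326 N

D = ½ρv²S·CD = ½ × 1.21 × 53.4² × 2.14 × 0.0883 = 326 N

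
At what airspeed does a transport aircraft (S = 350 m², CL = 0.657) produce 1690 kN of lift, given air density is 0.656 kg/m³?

v = 150 m/s

L = ½ρv²S·CL ⇒ v = √(2L/(ρ·S·CL))
v = √(2 × 1.69×10^6 / (0.656 × 350 × 0.657)) = √22410 = 150 m/s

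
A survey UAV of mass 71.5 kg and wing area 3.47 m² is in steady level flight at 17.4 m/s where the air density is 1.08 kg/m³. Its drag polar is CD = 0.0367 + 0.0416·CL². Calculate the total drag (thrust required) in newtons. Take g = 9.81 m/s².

D = 56.9 N

In steady level flight, lift balances weight: W = mg = 71.5 × 9.81 = 701.42 N.
q = ½ρv² = ½ × 1.08 × 17.4² = 163.5 Pa.
CL = W/(q·S) = 701.42 / (163.5 × 3.47) = 1.236.
CD = 0.0367 + 0.0416 × 1.236² = 0.1003.
D = q·S·CD = 163.5 × 3.47 × 0.1003 = 56.9 N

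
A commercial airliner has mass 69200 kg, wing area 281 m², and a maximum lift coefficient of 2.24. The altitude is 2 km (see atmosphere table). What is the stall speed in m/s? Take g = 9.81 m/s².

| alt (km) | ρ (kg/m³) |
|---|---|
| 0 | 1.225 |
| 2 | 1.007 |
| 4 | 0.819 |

V_stall = 46.3 m/s

At 2 km, from the table: ρ = 1.007 kg/m³.
Stall occurs when L = W at CL,max. W = mg = 69200 × 9.81 = 6.789×10^5 N.
V_stall = √(2W/(ρ·S·CL,max)) = √(2 × 6.789×10^5 / (1.007 × 281 × 2.24))
V_stall = √2142 = 46.3 m/s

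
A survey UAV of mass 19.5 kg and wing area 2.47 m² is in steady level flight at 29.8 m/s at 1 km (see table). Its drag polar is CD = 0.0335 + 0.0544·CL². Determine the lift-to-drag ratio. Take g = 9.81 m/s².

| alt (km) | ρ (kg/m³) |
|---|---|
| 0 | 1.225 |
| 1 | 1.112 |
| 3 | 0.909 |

L/D = 4.5

At 1 km, from the table: ρ = 1.112 kg/m³.
Weight W = mg = 19.5 × 9.81 = 191.3 N; in level flight L = W.
Dynamic pressure q = 0.5 × 1.112 × 29.8² = 493.8 Pa.
CL = 2W/(ρv²S) = 2×191.3/(1.112×29.8²×2.47) = 0.1569.
CD = 0.0335 + 0.0544 × 0.1569² = 0.03484.
L/D = CL/CD = 0.1569 / 0.03484 = 4.5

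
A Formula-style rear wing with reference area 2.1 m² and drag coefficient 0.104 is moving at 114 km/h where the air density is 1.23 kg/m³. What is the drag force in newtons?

Convert speed: v = 114 km/h ÷ 3.6 = 31.67 m/s.
Dynamic pressure q = ½ρv² = ½ × 1.23 × 31.67² = 616.7 Pa.
D = q·S·CD = 616.7 × 2.1 × 0.104 = 135 N

D = 135 N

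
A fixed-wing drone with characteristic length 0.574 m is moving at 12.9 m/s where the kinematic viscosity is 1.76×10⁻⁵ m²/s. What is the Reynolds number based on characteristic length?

Re = 4.21×10^5

Re = v·c/ν = 12.9 × 0.574 / (1.76×10⁻⁵) = 4.21×10^5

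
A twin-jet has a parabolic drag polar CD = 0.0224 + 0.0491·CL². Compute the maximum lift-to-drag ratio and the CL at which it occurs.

(L/D)max = 15.1, at CL = 0.675

For CD = CD0 + K·CL², (L/D)max occurs at CL* = √(CD0/K) and equals 1/(2√(K·CD0)).
(L/D)max = 1/(2√(0.0491 × 0.0224)) = 1/(2 × 0.03316) = 15.1
CL* = √(0.0224/0.0491) = 0.675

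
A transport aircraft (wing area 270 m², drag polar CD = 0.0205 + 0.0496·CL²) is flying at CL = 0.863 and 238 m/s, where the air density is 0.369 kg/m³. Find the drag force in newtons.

CD = 0.0205 + 0.0496 × 0.863² = 0.05744
D = ½ρv²S·CD = ½ × 0.369 × 238² × 270 × 0.05744 = 1.62×10^5 N

D = 1.62×10^5 N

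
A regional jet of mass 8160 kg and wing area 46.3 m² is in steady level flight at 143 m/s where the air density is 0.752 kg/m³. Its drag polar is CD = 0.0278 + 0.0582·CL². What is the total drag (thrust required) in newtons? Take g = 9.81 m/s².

Level flight ⇒ L = W = m·g = 8160 × 9.81 = 80050 N.
q = ½ρv² = ½ × 0.752 × 143² = 7689 Pa.
CL = W/(q·S) = 80050 / (7689 × 46.3) = 0.2249.
CD = 0.0278 + 0.0582 × 0.2249² = 0.03074.
D = q·S·CD = 7689 × 46.3 × 0.03074 = 10940 N

D = 10900 N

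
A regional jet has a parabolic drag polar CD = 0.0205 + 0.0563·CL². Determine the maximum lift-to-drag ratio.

(L/D)max = 14.7

For CD = CD0 + K·CL², (L/D)max occurs at CL* = √(CD0/K) and equals 1/(2√(K·CD0)).
(L/D)max = 1/(2√(0.0563 × 0.0205)) = 1/(2 × 0.03397) = 14.7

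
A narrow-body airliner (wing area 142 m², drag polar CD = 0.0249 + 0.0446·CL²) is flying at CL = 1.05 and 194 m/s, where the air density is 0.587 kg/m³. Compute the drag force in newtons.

D = 1.16×10^5 N

CD = 0.0249 + 0.0446 × 1.05² = 0.07407
D = ½ρv²S·CD = ½ × 0.587 × 194² × 142 × 0.07407 = 1.16×10^5 N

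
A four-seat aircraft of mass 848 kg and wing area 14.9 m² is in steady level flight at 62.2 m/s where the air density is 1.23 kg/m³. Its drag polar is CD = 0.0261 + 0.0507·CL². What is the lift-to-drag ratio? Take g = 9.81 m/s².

Weight W = mg = 848 × 9.81 = 8318.9 N; in level flight L = W.
q = ½ρv² = ½ × 1.23 × 62.2² = 2379 Pa.
Required CL = L/(qS) = 8318.9/(2379·14.9) = 0.2347.
CD = 0.0261 + 0.0507 × 0.2347² = 0.02889.
L/D = CL/CD = 0.2347 / 0.02889 = 8.12

L/D = 8.12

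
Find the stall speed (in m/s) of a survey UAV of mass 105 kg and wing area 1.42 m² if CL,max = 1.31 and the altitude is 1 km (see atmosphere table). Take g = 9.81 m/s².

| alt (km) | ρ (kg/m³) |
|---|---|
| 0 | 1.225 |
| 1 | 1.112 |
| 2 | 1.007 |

V_stall = 31.6 m/s

At 1 km, from the table: ρ = 1.112 kg/m³.
Stall occurs when L = W at CL,max. W = mg = 105 × 9.81 = 1030 N.
From L = ½ρV²S·CL,max = W: V_stall = √(2W/(ρSCL,max)) = √(2·1030/(1.112·1.42·1.31))
V_stall = √995.9 = 31.6 m/s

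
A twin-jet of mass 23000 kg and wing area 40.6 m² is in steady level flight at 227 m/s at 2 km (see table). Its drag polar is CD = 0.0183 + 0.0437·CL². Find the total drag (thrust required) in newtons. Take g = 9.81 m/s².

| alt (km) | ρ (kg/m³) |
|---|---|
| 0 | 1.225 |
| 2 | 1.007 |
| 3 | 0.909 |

D = 21400 N

At 2 km, from the table: ρ = 1.007 kg/m³.
In steady level flight, lift balances weight: W = mg = 23000 × 9.81 = 2.2563×10^5 N.
Dynamic pressure q = 0.5 × 1.007 × 227² = 25940 Pa.
CL = 2W/(ρv²S) = 2×2.2563×10^5/(1.007×227²×40.6) = 0.2142.
CD = 0.0183 + 0.0437 × 0.2142² = 0.02031.
D = q·S·CD = 25940 × 40.6 × 0.02031 = 21390 N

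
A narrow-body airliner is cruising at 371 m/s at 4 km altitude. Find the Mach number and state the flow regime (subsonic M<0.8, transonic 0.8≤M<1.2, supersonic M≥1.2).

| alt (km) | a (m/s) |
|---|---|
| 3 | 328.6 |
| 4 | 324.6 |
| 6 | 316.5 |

At 4 km, from the table: a = 324.6 m/s.
M = v/a = 371 / 324.6 = 1.14
M = 1.14 → transonic.

M = 1.14 (transonic)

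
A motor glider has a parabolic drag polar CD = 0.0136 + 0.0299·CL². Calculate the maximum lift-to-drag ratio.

For CD = CD0 + K·CL², (L/D)max occurs at CL* = √(CD0/K) and equals 1/(2√(K·CD0)).
(L/D)max = 1/(2√(0.0299 × 0.0136)) = 1/(2 × 0.02017) = 24.8

(L/D)max = 24.8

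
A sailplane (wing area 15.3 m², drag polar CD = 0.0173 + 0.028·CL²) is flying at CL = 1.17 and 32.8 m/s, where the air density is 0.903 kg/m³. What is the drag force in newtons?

D = 413 N

CD = 0.0173 + 0.028 × 1.17² = 0.05563
D = ½ρv²S·CD = ½ × 0.903 × 32.8² × 15.3 × 0.05563 = 413 N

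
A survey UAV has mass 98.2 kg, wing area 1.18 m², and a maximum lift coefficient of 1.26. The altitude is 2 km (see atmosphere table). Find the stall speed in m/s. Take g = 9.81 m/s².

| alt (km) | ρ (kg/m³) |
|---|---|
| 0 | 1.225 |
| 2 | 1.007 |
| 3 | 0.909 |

V_stall = 35.9 m/s

At 2 km, from the table: ρ = 1.007 kg/m³.
Weight W = mg = 98.2 × 9.81 = 963.3 N.
V_stall = √(2W/(ρ·S·CL,max)) = √(2 × 963.3 / (1.007 × 1.18 × 1.26))
V_stall = √1287 = 35.9 m/s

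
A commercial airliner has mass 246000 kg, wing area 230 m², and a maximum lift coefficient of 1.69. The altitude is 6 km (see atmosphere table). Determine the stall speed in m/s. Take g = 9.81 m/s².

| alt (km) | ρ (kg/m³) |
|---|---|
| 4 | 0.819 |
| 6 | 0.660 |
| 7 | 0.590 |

V_stall = 137 m/s

At 6 km, from the table: ρ = 0.660 kg/m³.
At stall, lift equals weight: L = W = m·g = 246000 × 9.81 = 2.413×10^6 N.
From L = ½ρV²S·CL,max = W: V_stall = √(2W/(ρSCL,max)) = √(2·2.413×10^6/(0.66·230·1.69))
V_stall = √18810 = 137 m/s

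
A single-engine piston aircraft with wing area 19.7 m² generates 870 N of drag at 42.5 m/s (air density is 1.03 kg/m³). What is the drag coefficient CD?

From D = ½ρv²S·CD, rearranging gives CD = 2D/(ρv²S).
CD = 2 × 870 / (1.03 × 42.5² × 19.7) = 0.0475

CD = 0.0475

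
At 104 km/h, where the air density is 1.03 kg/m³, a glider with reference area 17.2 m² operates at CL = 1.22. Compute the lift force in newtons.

Convert speed: v = 104 km/h ÷ 3.6 = 28.89 m/s.
L = ½ρv²S·CL = ½ × 1.03 × 28.89² × 17.2 × 1.22 = 9020 N ≈ 9.02 kN

L = 9020 N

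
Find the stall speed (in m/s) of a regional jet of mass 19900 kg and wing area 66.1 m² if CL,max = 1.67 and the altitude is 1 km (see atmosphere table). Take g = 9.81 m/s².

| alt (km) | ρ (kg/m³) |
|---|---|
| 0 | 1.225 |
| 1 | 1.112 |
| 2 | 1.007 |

At 1 km, from the table: ρ = 1.112 kg/m³.
Weight W = mg = 19900 × 9.81 = 1.952×10^5 N.
V_stall = √(2W/(ρ·S·CL,max)) = √(2 × 1.952×10^5 / (1.112 × 66.1 × 1.67))
V_stall = √3181 = 56.4 m/s

V_stall = 56.4 m/s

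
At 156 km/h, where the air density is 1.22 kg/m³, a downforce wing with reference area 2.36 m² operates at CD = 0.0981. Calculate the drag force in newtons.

Convert speed: v = 156 km/h ÷ 3.6 = 43.33 m/s.
Dynamic pressure q = ½ρv² = ½ × 1.22 × 43.33² = 1145 Pa.
D = q·S·CD = 1145 × 2.36 × 0.0981 = 265 N

D = 265 N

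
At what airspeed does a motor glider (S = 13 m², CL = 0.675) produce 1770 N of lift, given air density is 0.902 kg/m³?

L = ½ρv²S·CL ⇒ v = √(2L/(ρ·S·CL))
v = √(2 × 1770 / (0.902 × 13 × 0.675)) = √447.2 = 21.1 m/s

v = 21.1 m/s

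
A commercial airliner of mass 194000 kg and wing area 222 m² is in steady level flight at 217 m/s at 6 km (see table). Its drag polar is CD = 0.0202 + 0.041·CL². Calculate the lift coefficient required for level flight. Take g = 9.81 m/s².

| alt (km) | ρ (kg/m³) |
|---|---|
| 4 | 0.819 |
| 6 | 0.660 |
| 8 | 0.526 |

At 6 km, from the table: ρ = 0.660 kg/m³.
Level flight ⇒ L = W = m·g = 194000 × 9.81 = 1.9031×10^6 N.
q = ½ρv² = ½ × 0.66 × 217² = 15540 Pa.
Required CL = L/(qS) = 1.9031×10^6/(15540·222) = 0.5517.

CL = 0.552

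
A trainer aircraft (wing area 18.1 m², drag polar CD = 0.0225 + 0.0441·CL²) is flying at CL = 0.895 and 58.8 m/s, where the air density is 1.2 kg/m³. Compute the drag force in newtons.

D = 2170 N

CD = 0.0225 + 0.0441 × 0.895² = 0.05783
D = ½ρv²S·CD = ½ × 1.2 × 58.8² × 18.1 × 0.05783 = 2170 N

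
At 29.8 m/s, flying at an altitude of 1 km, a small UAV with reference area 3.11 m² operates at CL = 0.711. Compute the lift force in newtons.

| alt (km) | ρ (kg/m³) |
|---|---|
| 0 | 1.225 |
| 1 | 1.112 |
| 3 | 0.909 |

At 1 km, from the table: ρ = 1.112 kg/m³.
Dynamic pressure q = ½ρv² = ½ × 1.112 × 29.8² = 493.8 Pa.
L = q·S·CL = 493.8 × 3.11 × 0.711 = 1090 N

L = 1090 N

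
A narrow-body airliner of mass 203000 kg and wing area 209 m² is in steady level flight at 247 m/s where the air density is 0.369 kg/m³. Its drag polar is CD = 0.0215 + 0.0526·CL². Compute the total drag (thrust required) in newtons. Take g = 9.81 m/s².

Level flight ⇒ L = W = m·g = 203000 × 9.81 = 1.9914×10^6 N.
q = ½ρv² = ½ × 0.369 × 247² = 11260 Pa.
CL = 2W/(ρv²S) = 2×1.9914×10^6/(0.369×247²×209) = 0.8465.
CD = 0.0215 + 0.0526 × 0.8465² = 0.05919.
D = q·S·CD = 11260 × 209 × 0.05919 = 1.393×10^5 N

D = 1.39×10^5 N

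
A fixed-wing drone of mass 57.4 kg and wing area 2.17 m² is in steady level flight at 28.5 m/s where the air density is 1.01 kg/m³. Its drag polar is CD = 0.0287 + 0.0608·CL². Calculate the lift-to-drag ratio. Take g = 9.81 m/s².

L/D = 11.9

Weight W = mg = 57.4 × 9.81 = 563.09 N; in level flight L = W.
Dynamic pressure q = 0.5 × 1.01 × 28.5² = 410.2 Pa.
Required CL = L/(qS) = 563.09/(410.2·2.17) = 0.6326.
CD = 0.0287 + 0.0608 × 0.6326² = 0.05303.
L/D = CL/CD = 0.6326 / 0.05303 = 11.9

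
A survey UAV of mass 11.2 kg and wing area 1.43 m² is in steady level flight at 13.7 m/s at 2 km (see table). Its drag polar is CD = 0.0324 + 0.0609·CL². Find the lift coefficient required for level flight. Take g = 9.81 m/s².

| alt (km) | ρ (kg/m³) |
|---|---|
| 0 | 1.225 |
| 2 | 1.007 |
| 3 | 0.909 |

CL = 0.813

At 2 km, from the table: ρ = 1.007 kg/m³.
Level flight ⇒ L = W = m·g = 11.2 × 9.81 = 109.87 N.
q = ½ρv² = ½ × 1.007 × 13.7² = 94.5 Pa.
CL = 2W/(ρv²S) = 2×109.87/(1.007×13.7²×1.43) = 0.813.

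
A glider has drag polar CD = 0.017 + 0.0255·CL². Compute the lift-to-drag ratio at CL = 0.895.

L/D = 23.9

CD = 0.017 + 0.0255 × 0.895² = 0.03743
L/D = CL/CD = 0.895 / 0.03743 = 23.9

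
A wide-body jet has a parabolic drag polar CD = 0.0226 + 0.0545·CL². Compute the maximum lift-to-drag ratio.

For CD = CD0 + K·CL², (L/D)max occurs at CL* = √(CD0/K) and equals 1/(2√(K·CD0)).
(L/D)max = 1/(2√(0.0545 × 0.0226)) = 1/(2 × 0.0351) = 14.2

(L/D)max = 14.2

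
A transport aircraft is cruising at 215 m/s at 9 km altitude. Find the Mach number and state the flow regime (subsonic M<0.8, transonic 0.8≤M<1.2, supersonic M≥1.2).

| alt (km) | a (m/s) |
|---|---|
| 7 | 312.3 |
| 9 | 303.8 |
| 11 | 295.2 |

M = 0.708 (subsonic)

At 9 km, from the table: a = 303.8 m/s.
M = v/a = 215 / 303.8 = 0.708
M = 0.708 → subsonic.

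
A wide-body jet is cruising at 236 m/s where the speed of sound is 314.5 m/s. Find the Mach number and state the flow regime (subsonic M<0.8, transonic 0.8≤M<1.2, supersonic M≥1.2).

M = 0.75 (subsonic)

M = v/a = 236 / 314.5 = 0.75
M = 0.75 → subsonic.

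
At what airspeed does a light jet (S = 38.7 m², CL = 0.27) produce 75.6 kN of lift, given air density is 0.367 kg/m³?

L = ½ρv²S·CL ⇒ v = √(2L/(ρ·S·CL))
v = √(2 × 75600 / (0.367 × 38.7 × 0.27)) = √39430 = 199 m/s

v = 199 m/s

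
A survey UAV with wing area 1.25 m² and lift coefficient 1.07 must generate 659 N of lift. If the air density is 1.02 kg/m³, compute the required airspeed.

L = ½ρv²S·CL ⇒ v = √(2L/(ρ·S·CL))
v = √(2 × 659 / (1.02 × 1.25 × 1.07)) = √966.1 = 31.1 m/s

v = 31.1 m/s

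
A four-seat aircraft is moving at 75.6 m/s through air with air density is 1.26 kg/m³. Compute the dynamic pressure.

q = ½ρv² = ½ × 1.26 × 75.6² = 3600 Pa

q = 3600 Pa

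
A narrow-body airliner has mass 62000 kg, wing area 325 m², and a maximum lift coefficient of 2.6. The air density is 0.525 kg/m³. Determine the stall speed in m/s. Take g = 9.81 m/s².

V_stall = 52.4 m/s

Weight W = mg = 62000 × 9.81 = 6.082×10^5 N.
V_stall = √(2W/(ρ·S·CL,max)) = √(2 × 6.082×10^5 / (0.525 × 325 × 2.6))
V_stall = √2742 = 52.4 m/s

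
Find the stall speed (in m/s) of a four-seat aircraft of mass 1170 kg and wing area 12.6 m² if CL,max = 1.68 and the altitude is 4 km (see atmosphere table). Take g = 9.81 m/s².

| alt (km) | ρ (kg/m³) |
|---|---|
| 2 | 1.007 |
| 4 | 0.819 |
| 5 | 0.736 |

At 4 km, from the table: ρ = 0.819 kg/m³.
At stall, lift equals weight: L = W = m·g = 1170 × 9.81 = 11480 N.
From L = ½ρV²S·CL,max = W: V_stall = √(2W/(ρSCL,max)) = √(2·11480/(0.819·12.6·1.68))
V_stall = √1324 = 36.4 m/s

V_stall = 36.4 m/s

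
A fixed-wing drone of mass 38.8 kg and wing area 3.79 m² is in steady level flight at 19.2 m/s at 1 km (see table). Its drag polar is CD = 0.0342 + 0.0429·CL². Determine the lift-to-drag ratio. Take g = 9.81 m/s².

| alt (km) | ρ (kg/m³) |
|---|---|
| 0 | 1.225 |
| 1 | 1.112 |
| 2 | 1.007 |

At 1 km, from the table: ρ = 1.112 kg/m³.
Weight W = mg = 38.8 × 9.81 = 380.63 N; in level flight L = W.
Dynamic pressure q = 0.5 × 1.112 × 19.2² = 205 Pa.
CL = 2W/(ρv²S) = 2×380.63/(1.112×19.2²×3.79) = 0.49.
CD = 0.0342 + 0.0429 × 0.49² = 0.0445.
L/D = CL/CD = 0.49 / 0.0445 = 11

L/D = 11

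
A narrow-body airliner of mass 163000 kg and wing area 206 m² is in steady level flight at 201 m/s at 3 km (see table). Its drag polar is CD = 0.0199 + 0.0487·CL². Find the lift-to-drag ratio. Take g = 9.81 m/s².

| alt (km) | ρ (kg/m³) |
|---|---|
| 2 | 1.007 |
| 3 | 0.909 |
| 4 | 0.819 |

L/D = 14.8

At 3 km, from the table: ρ = 0.909 kg/m³.
In steady level flight, lift balances weight: W = mg = 163000 × 9.81 = 1.599×10^6 N.
q = ½ρv² = ½ × 0.909 × 201² = 18360 Pa.
CL = W/(q·S) = 1.599×10^6 / (18360 × 206) = 0.4227.
CD = 0.0199 + 0.0487 × 0.4227² = 0.0286.
L/D = CL/CD = 0.4227 / 0.0286 = 14.8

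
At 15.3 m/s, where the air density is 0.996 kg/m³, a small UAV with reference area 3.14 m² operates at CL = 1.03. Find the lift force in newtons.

L = ½ρv²S·CL = ½ × 0.996 × 15.3² × 3.14 × 1.03 = 377 N

L = 377 N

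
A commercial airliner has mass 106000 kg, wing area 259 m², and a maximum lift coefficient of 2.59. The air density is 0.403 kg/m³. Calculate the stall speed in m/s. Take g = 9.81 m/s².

V_stall = 87.7 m/s

Weight W = mg = 106000 × 9.81 = 1.04×10^6 N.
From L = ½ρV²S·CL,max = W: V_stall = √(2W/(ρSCL,max)) = √(2·1.04×10^6/(0.403·259·2.59))
V_stall = √7693 = 87.7 m/s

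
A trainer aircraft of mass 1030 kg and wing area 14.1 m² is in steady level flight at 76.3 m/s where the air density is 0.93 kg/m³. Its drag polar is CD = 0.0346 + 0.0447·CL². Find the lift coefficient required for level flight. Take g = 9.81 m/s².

Weight W = mg = 1030 × 9.81 = 10104 N; in level flight L = W.
q = ½ρv² = ½ × 0.93 × 76.3² = 2707 Pa.
CL = 2W/(ρv²S) = 2×10104/(0.93×76.3²×14.1) = 0.2647.

CL = 0.265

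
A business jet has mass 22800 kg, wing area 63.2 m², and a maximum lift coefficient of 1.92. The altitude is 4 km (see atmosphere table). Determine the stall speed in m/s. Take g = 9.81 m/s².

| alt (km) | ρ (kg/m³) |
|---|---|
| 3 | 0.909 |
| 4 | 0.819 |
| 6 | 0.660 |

At 4 km, from the table: ρ = 0.819 kg/m³.
Stall occurs when L = W at CL,max. W = mg = 22800 × 9.81 = 2.237×10^5 N.
From L = ½ρV²S·CL,max = W: V_stall = √(2W/(ρSCL,max)) = √(2·2.237×10^5/(0.819·63.2·1.92))
V_stall = √4501 = 67.1 m/s

V_stall = 67.1 m/s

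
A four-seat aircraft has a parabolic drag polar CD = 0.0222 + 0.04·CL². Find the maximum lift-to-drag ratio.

(L/D)max = 16.8

For CD = CD0 + K·CL², (L/D)max occurs at CL* = √(CD0/K) and equals 1/(2√(K·CD0)).
(L/D)max = 1/(2√(0.04 × 0.0222)) = 1/(2 × 0.0298) = 16.8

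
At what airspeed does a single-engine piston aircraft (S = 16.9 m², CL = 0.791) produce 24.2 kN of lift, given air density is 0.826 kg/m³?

v = 66.2 m/s

L = ½ρv²S·CL ⇒ v = √(2L/(ρ·S·CL))
v = √(2 × 24200 / (0.826 × 16.9 × 0.791)) = √4383 = 66.2 m/s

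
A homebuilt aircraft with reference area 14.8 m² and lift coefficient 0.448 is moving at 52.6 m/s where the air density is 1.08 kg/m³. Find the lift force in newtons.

L = ½ρv²S·CL = ½ × 1.08 × 52.6² × 14.8 × 0.448 = 9910 N ≈ 9.91 kN

L = 9910 N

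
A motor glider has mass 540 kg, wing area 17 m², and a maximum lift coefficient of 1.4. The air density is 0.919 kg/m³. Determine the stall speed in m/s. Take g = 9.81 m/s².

Weight W = mg = 540 × 9.81 = 5297 N.
From L = ½ρV²S·CL,max = W: V_stall = √(2W/(ρSCL,max)) = √(2·5297/(0.919·17·1.4))
V_stall = √484.4 = 22 m/s

V_stall = 22 m/s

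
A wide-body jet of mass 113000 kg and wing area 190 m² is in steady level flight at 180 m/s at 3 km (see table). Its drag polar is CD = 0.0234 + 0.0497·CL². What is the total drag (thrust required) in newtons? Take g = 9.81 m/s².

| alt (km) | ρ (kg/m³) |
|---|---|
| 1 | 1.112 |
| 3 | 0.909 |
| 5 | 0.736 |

D = 87300 N

At 3 km, from the table: ρ = 0.909 kg/m³.
Level flight ⇒ L = W = m·g = 113000 × 9.81 = 1.1085×10^6 N.
Dynamic pressure q = 0.5 × 0.909 × 180² = 14730 Pa.
Required CL = L/(qS) = 1.1085×10^6/(14730·190) = 0.3962.
CD = 0.0234 + 0.0497 × 0.3962² = 0.0312.
D = q·S·CD = 14730 × 190 × 0.0312 = 87300 N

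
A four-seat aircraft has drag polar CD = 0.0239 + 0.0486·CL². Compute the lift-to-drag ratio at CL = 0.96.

L/D = 14

CD = 0.0239 + 0.0486 × 0.96² = 0.06869
L/D = CL/CD = 0.96 / 0.06869 = 14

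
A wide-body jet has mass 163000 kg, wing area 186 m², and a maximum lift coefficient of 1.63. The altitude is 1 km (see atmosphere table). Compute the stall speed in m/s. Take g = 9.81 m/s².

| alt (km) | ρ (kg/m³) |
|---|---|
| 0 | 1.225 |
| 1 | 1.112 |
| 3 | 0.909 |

At 1 km, from the table: ρ = 1.112 kg/m³.
At stall, lift equals weight: L = W = m·g = 163000 × 9.81 = 1.599×10^6 N.
V_stall = √(2W/(ρ·S·CL,max)) = √(2 × 1.599×10^6 / (1.112 × 186 × 1.63))
V_stall = √9486 = 97.4 m/s

V_stall = 97.4 m/s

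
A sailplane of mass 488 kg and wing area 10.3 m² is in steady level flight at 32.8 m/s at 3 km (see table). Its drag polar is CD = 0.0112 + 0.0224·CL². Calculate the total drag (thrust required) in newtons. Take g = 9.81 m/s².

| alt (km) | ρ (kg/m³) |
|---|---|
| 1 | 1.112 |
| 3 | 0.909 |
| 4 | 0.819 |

At 3 km, from the table: ρ = 0.909 kg/m³.
Level flight ⇒ L = W = m·g = 488 × 9.81 = 4787.3 N.
q = ½ρv² = ½ × 0.909 × 32.8² = 489 Pa.
CL = W/(q·S) = 4787.3 / (489 × 10.3) = 0.9505.
CD = 0.0112 + 0.0224 × 0.9505² = 0.03144.
D = q·S·CD = 489 × 10.3 × 0.03144 = 158.3 N

D = 158 N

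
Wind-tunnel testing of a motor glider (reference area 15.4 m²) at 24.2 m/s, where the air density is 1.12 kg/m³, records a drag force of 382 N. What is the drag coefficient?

CD = 0.0756

From D = ½ρv²S·CD, rearranging gives CD = 2D/(ρv²S).
CD = 2 × 382 / (1.12 × 24.2² × 15.4) = 0.0756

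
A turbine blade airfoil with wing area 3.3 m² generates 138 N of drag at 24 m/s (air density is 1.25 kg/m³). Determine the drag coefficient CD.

CD = 0.116

From D = ½ρv²S·CD, rearranging gives CD = 2D/(ρv²S).
CD = 2 × 138 / (1.25 × 24² × 3.3) = 0.116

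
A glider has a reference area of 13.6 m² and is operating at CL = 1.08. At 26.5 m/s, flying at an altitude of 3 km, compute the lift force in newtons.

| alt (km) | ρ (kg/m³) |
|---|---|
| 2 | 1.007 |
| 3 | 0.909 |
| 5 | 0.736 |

At 3 km, from the table: ρ = 0.909 kg/m³.
L = ½ρv²S·CL = ½ × 0.909 × 26.5² × 13.6 × 1.08 = 4690 N

L = 4690 N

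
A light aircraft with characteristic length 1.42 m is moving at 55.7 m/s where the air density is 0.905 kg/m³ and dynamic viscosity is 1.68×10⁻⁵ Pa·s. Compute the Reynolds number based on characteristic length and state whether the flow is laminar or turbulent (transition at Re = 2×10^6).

Re = 4.26×10^6 (turbulent)

Re = ρ·v·c/μ = 0.905 × 55.7 × 1.42 / (1.68×10⁻⁵) = 4.26×10^6
Since 4.26×10^6 > 2×10^6, the flow is turbulent.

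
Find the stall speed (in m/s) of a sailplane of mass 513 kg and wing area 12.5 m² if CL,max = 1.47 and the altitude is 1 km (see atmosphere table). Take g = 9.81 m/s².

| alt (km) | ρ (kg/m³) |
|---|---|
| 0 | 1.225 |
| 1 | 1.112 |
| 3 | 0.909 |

V_stall = 22.2 m/s

At 1 km, from the table: ρ = 1.112 kg/m³.
Stall occurs when L = W at CL,max. W = mg = 513 × 9.81 = 5033 N.
From L = ½ρV²S·CL,max = W: V_stall = √(2W/(ρSCL,max)) = √(2·5033/(1.112·12.5·1.47))
V_stall = √492.6 = 22.2 m/s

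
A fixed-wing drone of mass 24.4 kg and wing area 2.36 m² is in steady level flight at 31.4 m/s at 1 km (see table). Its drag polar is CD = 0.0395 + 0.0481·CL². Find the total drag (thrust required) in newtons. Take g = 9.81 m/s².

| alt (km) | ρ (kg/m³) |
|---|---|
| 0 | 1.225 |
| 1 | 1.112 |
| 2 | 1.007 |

At 1 km, from the table: ρ = 1.112 kg/m³.
In steady level flight, lift balances weight: W = mg = 24.4 × 9.81 = 239.36 N.
Dynamic pressure q = 0.5 × 1.112 × 31.4² = 548.2 Pa.
CL = 2W/(ρv²S) = 2×239.36/(1.112×31.4²×2.36) = 0.185.
CD = 0.0395 + 0.0481 × 0.185² = 0.04115.
D = q·S·CD = 548.2 × 2.36 × 0.04115 = 53.23 N

D = 53.2 N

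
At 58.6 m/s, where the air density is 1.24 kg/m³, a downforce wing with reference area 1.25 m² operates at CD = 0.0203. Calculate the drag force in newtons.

Dynamic pressure q = ½ρv² = ½ × 1.24 × 58.6² = 2129 Pa.
D = q·S·CD = 2129 × 1.25 × 0.0203 = 54 N

D = 54 N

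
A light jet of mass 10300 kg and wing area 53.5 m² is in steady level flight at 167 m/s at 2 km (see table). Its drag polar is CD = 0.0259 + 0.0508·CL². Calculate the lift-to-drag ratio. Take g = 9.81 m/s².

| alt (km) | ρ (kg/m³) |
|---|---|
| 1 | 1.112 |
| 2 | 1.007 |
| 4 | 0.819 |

L/D = 5.02

At 2 km, from the table: ρ = 1.007 kg/m³.
Level flight ⇒ L = W = m·g = 10300 × 9.81 = 1.0104×10^5 N.
q = ½ρv² = ½ × 1.007 × 167² = 14040 Pa.
Required CL = L/(qS) = 1.0104×10^5/(14040·53.5) = 0.1345.
CD = 0.0259 + 0.0508 × 0.1345² = 0.02682.
L/D = CL/CD = 0.1345 / 0.02682 = 5.02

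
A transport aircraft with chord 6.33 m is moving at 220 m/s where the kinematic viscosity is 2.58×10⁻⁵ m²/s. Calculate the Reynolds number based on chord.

Re = 5.4×10^7

Re = v·c/ν = 220 × 6.33 / (2.58×10⁻⁵) = 5.4×10^7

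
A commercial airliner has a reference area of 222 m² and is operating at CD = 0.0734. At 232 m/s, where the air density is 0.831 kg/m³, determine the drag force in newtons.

D = 3.64×10^5 N

Dynamic pressure q = ½ρv² = ½ × 0.831 × 232² = 22360 Pa.
D = q·S·CD = 22360 × 222 × 0.0734 = 3.64×10^5 N ≈ 364 kN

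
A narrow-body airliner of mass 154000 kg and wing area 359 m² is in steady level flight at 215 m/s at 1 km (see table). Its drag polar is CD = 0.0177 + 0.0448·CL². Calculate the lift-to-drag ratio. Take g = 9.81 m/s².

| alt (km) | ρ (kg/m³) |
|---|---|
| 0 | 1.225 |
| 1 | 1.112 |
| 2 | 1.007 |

At 1 km, from the table: ρ = 1.112 kg/m³.
Level flight ⇒ L = W = m·g = 154000 × 9.81 = 1.5107×10^6 N.
Dynamic pressure q = 0.5 × 1.112 × 215² = 25700 Pa.
CL = W/(q·S) = 1.5107×10^6 / (25700 × 359) = 0.1637.
CD = 0.0177 + 0.0448 × 0.1637² = 0.0189.
L/D = CL/CD = 0.1637 / 0.0189 = 8.66

L/D = 8.66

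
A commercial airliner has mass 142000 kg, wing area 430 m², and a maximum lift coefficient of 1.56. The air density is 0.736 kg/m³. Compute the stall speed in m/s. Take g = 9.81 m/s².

Stall occurs when L = W at CL,max. W = mg = 142000 × 9.81 = 1.393×10^6 N.
From L = ½ρV²S·CL,max = W: V_stall = √(2W/(ρSCL,max)) = √(2·1.393×10^6/(0.736·430·1.56))
V_stall = √5643 = 75.1 m/s

V_stall = 75.1 m/s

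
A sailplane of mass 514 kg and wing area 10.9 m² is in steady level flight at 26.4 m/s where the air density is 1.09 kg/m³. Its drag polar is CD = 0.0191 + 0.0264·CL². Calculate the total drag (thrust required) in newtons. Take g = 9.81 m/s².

D = 241 N

Level flight ⇒ L = W = m·g = 514 × 9.81 = 5042.3 N.
Dynamic pressure q = 0.5 × 1.09 × 26.4² = 379.8 Pa.
CL = 2W/(ρv²S) = 2×5042.3/(1.09×26.4²×10.9) = 1.218.
CD = 0.0191 + 0.0264 × 1.218² = 0.05826.
D = q·S·CD = 379.8 × 10.9 × 0.05826 = 241.2 N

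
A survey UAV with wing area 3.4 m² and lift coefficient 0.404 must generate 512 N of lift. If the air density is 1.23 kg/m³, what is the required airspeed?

v = 24.6 m/s

L = ½ρv²S·CL ⇒ v = √(2L/(ρ·S·CL))
v = √(2 × 512 / (1.23 × 3.4 × 0.404)) = √606.1 = 24.6 m/s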